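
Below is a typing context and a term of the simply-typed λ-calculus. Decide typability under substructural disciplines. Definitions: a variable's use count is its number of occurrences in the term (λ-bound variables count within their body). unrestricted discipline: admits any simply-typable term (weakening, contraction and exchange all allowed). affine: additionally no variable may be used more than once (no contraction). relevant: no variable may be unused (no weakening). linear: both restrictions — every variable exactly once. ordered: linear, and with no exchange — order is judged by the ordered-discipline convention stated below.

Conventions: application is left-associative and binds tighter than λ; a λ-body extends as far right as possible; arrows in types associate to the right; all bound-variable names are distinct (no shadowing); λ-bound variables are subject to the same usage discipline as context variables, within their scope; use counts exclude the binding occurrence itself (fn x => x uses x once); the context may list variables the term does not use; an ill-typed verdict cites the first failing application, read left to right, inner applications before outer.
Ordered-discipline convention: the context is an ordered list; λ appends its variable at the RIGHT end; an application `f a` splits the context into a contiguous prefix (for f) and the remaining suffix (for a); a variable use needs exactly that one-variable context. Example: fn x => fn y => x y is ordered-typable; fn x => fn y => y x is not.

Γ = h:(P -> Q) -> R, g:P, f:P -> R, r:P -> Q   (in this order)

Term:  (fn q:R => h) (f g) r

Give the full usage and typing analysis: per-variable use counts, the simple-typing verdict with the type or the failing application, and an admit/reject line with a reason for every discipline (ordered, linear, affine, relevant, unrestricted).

use counts: h: 1, g: 1, f: 1, r: 1, q (λ-bound): 0
left-to-right use order: h, f, g, r
typing: well-typed at R
ordered: ✗ — q never used (weakening)
linear: ✗ — q never used (weakening)
affine: ✓ — h, g, f, r, q: no repeats, contraction unneeded
relevant: ✗ — q never used (weakening)
unrestricted: ✓ — simply typable at R; W, C, E all held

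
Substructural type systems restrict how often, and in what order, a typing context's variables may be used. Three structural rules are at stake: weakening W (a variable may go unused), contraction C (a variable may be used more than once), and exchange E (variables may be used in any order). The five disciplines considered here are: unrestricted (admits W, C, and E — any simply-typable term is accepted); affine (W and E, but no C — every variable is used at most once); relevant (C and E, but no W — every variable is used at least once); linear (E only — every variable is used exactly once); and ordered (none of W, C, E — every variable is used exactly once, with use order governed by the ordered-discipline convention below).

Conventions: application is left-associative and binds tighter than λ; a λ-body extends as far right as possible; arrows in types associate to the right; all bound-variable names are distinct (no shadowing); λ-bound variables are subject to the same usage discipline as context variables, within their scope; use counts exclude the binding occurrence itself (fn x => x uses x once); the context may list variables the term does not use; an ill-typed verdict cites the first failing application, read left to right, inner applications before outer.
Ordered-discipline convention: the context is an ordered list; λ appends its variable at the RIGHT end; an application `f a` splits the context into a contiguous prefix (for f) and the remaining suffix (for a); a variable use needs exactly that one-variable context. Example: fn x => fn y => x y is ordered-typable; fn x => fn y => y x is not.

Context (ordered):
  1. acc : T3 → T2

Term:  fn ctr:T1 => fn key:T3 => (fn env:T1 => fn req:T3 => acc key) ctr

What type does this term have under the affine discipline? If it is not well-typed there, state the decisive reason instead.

term : T1 → T3 → T3 → T2
usage: acc ×1, ctr (λ-bound) ×1, key (λ-bound) ×1, env (λ-bound) ×0, req (λ-bound) ×0
order of uses: acc, key, ctr
typing: well-typed — term : T1 → T3 → T3 → T2
across the five disciplines: ordered ✗ | linear ✗ | affine ✓ | relevant ✗ | unrestricted ✓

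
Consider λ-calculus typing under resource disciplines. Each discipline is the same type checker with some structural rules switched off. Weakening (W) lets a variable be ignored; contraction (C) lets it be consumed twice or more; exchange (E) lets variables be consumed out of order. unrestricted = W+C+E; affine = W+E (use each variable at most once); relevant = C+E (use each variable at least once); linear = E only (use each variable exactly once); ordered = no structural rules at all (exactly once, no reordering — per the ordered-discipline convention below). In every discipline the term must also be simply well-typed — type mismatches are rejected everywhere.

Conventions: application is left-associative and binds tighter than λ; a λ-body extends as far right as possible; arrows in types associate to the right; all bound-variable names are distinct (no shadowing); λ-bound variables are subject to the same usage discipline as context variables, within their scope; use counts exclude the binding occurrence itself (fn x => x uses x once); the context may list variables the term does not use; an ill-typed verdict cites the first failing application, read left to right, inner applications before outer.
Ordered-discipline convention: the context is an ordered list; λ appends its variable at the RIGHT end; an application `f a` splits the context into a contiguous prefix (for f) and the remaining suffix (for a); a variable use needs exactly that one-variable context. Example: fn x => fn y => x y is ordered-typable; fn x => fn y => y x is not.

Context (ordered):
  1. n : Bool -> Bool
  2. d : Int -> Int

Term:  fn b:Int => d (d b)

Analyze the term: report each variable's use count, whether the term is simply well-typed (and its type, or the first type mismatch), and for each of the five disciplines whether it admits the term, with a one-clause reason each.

counts: n: 0; d: 2; b (bound): 1
left-to-right use order: d, d, b
typing: the term checks, with type Int -> Int
ordered ✗ (repeated use of d ×2; n left unused)
linear ✗ (repeated use of d ×2; n left unused)
affine ✗ (repeated use of d ×2)
relevant ✗ (n left unused)
unrestricted ✓ (well-typed at Int -> Int; no restrictions here)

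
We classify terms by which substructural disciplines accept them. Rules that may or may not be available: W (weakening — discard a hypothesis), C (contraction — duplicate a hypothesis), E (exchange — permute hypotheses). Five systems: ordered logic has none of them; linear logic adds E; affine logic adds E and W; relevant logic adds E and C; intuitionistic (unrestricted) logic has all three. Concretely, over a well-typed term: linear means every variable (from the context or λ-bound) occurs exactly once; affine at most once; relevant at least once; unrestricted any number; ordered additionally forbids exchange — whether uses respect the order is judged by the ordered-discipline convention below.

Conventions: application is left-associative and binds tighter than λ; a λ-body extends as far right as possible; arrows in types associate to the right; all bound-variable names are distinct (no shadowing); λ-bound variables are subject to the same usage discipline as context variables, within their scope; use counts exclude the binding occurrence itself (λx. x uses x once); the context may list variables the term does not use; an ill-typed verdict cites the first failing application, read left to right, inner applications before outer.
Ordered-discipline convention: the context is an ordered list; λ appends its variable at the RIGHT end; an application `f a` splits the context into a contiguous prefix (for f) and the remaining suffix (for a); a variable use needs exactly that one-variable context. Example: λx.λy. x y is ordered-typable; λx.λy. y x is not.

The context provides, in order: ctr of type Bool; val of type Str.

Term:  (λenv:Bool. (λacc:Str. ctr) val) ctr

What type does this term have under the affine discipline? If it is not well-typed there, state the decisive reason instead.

not well-typed under affine — repeated use of ctr ×2
usage: ctr ×2; val ×1; env (bound) ×0; acc (bound) ×0
uses in reading order: ctr, val, ctr
typing: the term checks, with type Bool
summary: ordered ✗; linear ✗; affine ✗; relevant ✗; unrestricted ✓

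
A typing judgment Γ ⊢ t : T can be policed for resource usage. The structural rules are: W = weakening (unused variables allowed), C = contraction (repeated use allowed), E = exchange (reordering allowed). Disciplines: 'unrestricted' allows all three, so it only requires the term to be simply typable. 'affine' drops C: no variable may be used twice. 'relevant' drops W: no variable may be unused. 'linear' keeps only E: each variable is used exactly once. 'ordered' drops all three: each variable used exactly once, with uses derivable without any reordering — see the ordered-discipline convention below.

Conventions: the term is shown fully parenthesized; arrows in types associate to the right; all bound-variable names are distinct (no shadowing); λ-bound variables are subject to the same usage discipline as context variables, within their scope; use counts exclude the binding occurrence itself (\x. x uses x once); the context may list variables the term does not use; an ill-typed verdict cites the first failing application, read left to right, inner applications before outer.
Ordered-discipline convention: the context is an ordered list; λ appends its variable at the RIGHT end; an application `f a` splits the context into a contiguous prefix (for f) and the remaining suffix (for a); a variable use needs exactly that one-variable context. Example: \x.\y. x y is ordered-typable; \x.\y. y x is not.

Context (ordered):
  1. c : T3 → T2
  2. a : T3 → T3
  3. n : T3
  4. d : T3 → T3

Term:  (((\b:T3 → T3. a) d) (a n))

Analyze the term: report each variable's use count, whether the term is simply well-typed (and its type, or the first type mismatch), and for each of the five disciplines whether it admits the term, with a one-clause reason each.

usage: c: 0, a: 2, n: 1, d: 1, b (bound): 0
order of uses: a, d, a, n
typing: well-typed — term : T3
ordered ✗ (repeated use of a ×2; needs weakening: c, b unused)
linear ✗ (repeated use of a ×2; needs weakening: c, b unused)
affine ✗ (repeated use of a ×2)
relevant ✗ (needs weakening: c, b unused)
unrestricted ✓ (well-typed at T3; no restrictions here)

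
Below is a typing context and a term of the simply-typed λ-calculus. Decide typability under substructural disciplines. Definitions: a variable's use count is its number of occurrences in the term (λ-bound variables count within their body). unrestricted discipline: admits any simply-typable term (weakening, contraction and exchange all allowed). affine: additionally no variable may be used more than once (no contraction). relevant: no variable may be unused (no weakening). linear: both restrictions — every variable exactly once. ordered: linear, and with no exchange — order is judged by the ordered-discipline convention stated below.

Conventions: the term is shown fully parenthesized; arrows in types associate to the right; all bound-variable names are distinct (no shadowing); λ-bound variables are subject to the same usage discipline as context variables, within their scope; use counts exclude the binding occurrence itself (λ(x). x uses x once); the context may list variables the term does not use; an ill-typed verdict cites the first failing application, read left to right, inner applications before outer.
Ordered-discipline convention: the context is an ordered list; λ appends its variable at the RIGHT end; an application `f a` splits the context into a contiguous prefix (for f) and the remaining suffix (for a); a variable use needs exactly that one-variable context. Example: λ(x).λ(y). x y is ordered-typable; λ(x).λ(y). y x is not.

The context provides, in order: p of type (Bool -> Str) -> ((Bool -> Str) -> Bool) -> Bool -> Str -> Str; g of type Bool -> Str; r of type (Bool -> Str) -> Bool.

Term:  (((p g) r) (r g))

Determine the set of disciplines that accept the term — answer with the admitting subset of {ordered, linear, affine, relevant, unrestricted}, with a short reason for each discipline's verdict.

admitting disciplines: relevant, unrestricted
use counts: p ×1; g ×2; r ×2
left-to-right use order: p, g, r, r, g
typing: the term checks, with type Str -> Str
ordered ✗ (uses contraction: g ×2, r ×2)
linear ✗ (uses contraction: g ×2, r ×2)
affine ✗ (uses contraction: g ×2, r ×2)
relevant ✓ (p, g, r: all used, weakening unneeded)
unrestricted ✓ (typability at Str -> Str is all that's needed)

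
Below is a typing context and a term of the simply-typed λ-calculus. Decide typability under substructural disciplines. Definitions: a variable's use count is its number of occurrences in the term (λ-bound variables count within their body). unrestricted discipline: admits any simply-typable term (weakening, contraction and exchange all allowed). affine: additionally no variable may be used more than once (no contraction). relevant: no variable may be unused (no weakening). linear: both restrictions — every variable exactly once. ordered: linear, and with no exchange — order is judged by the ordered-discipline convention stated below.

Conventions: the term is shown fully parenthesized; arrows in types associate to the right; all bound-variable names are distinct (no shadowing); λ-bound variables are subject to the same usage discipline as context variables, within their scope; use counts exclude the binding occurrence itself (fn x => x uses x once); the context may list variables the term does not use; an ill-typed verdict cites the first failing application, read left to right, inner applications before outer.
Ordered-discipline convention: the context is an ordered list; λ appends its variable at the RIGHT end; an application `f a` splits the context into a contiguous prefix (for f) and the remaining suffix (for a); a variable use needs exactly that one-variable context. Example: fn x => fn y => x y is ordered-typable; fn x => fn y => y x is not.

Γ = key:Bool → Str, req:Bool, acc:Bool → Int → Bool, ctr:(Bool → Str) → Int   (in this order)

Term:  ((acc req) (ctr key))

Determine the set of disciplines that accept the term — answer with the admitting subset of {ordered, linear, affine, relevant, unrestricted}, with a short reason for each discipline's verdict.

admitted by: linear, affine, relevant, unrestricted
use counts: key ×1; req ×1; acc ×1; ctr ×1
uses in reading order: acc, req, ctr, key
typing: well-typed at Bool
ordered ✗ (use order acc, req, ctr, key needs exchange)
linear ✓ (single use per variable (key, req, acc, ctr))
affine ✓ (key, req, acc, ctr: no repeats, contraction unneeded)
relevant ✓ (none of key, req, acc, ctr goes unused)
unrestricted ✓ (simply typable at Bool; W, C, E all held)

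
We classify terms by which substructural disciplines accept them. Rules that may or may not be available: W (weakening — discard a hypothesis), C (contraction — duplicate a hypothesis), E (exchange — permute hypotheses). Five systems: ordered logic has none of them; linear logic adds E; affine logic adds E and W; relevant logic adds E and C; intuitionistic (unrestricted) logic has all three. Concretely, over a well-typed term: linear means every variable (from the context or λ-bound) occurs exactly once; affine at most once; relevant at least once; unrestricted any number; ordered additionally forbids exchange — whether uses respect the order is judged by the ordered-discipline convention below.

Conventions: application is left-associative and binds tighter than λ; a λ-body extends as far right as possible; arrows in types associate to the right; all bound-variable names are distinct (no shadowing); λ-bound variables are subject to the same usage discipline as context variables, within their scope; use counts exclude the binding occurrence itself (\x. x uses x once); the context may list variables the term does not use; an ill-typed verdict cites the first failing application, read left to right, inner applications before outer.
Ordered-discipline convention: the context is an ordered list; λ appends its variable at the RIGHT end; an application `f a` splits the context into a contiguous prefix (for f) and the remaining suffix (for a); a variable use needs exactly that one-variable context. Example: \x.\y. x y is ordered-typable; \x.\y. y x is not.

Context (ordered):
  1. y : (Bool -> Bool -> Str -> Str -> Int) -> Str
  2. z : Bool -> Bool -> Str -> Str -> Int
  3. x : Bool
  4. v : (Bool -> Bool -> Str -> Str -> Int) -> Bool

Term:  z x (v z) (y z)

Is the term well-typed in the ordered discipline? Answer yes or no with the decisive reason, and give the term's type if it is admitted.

no — uses contraction: z ×3
counts: y: 1×; z: 3×; x: 1×; v: 1×
uses in reading order: z, x, v, z, y, z
typing: the term checks, with type Str -> Int
per-discipline verdicts: ordered ✗ | linear ✗ | affine ✗ | relevant ✓ | unrestricted ✓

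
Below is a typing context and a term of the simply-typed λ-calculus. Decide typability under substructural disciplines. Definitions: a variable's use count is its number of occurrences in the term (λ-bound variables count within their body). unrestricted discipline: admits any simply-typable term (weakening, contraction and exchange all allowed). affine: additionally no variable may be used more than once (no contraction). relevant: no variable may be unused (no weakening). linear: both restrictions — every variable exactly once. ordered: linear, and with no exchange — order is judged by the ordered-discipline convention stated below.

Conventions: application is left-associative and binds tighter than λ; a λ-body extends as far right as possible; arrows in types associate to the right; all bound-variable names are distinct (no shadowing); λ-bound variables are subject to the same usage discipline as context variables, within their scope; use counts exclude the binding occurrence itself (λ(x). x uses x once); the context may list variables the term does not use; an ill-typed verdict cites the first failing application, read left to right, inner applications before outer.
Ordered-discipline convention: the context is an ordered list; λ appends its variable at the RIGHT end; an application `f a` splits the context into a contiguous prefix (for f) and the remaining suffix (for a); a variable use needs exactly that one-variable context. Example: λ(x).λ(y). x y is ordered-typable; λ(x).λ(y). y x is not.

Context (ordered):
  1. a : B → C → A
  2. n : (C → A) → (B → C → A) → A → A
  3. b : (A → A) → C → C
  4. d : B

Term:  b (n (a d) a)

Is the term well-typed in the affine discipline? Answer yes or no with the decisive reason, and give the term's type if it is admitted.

no — uses contraction: a ×2
variable uses: a ×2; n ×1; b ×1; d ×1
order of uses: b, n, a, d, a
typing: ✓ — C → C
summary: ordered ✗; linear ✗; affine ✗; relevant ✓; unrestricted ✓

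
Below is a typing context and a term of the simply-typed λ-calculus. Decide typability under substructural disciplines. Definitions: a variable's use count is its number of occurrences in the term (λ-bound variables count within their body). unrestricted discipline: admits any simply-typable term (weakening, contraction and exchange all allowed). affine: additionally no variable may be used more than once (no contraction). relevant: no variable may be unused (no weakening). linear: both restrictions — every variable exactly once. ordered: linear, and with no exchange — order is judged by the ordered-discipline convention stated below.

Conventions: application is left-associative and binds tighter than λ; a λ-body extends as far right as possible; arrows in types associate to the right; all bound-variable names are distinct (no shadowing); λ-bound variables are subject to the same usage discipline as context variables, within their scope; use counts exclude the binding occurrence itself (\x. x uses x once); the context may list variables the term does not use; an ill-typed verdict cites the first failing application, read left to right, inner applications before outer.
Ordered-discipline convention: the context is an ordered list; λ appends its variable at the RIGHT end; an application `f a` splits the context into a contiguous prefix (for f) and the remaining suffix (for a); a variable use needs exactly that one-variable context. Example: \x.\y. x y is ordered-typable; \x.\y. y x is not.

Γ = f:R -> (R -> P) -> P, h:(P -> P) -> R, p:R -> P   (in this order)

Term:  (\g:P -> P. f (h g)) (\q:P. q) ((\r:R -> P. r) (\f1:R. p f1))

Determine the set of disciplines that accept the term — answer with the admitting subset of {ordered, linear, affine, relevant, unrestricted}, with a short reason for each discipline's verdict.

admitted by: ordered, linear, affine, relevant, unrestricted
use counts: f: 1; h: 1; p: 1; g [bound]: 1; q [bound]: 1; r [bound]: 1; f1 [bound]: 1
use order (left to right): f, h, g, q, r, p, f1
typing: the term checks, with type P
ordered: ✓ — f, h, p, g, q, r, f1 once each; derivable with no W/C/E
linear: ✓ — each of f, h, p, g, q, r, f1 used exactly once
affine: ✓ — at most one use each (f, h, p, g, q, r, f1)
relevant: ✓ — none of f, h, p, g, q, r, f1 goes unused
unrestricted: ✓ — simply typable at P; W, C, E all held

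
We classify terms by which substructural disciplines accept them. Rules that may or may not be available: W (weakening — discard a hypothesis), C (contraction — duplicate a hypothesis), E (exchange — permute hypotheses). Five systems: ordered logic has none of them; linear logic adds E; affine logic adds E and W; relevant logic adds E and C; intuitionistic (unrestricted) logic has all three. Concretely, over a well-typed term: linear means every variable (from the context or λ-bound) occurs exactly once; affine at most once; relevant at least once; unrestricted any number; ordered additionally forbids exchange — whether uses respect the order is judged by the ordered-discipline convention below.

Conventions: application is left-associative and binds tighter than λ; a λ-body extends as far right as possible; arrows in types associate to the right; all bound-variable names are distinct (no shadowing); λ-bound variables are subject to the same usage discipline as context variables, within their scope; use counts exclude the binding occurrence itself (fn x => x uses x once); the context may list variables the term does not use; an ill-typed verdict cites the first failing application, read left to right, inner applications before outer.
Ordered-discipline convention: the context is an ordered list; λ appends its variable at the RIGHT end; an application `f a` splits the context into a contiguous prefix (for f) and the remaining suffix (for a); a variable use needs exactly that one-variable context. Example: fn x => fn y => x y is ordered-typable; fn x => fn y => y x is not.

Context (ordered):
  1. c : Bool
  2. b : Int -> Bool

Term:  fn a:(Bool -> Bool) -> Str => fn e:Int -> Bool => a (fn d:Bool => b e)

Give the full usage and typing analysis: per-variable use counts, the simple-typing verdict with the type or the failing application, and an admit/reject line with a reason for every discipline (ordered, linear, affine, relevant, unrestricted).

use counts: c=0; b=1; a (λ-bound)=1; e (λ-bound)=1; d (λ-bound)=0
use order (left to right): a, b, e
typing: ill-typed: a function awaiting Int gets Int -> Bool
ordered: ✗, not simply typable
linear: ✗, fails simple typing
affine: ✗, a type mismatch blocks all five
relevant: ✗, the type mismatch rejects it
unrestricted: ✗, not simply typable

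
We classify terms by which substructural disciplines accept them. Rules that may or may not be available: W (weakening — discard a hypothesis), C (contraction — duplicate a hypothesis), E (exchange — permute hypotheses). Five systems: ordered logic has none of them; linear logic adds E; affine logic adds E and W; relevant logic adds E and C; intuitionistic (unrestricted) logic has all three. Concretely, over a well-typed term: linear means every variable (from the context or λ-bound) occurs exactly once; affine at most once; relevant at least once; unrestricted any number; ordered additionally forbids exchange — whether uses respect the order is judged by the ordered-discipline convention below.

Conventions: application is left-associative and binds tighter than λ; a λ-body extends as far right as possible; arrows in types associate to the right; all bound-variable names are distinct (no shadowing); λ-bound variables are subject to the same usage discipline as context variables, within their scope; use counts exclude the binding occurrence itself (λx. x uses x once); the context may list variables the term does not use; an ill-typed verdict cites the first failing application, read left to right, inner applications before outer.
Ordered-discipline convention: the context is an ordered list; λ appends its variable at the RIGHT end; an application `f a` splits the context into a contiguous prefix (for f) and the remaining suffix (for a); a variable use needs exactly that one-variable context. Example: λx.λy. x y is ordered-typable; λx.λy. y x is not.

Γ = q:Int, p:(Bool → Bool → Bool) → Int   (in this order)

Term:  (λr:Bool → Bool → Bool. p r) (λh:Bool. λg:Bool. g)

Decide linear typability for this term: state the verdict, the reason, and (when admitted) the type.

no — needs weakening: q, h unused
variable uses: q ×0, p ×1, r (λ-bound) ×1, h (λ-bound) ×0, g (λ-bound) ×1
uses in reading order: p, r, g
typing: well-typed at Int
summary: ordered ✗ | linear ✗ | affine ✓ | relevant ✗ | unrestricted ✓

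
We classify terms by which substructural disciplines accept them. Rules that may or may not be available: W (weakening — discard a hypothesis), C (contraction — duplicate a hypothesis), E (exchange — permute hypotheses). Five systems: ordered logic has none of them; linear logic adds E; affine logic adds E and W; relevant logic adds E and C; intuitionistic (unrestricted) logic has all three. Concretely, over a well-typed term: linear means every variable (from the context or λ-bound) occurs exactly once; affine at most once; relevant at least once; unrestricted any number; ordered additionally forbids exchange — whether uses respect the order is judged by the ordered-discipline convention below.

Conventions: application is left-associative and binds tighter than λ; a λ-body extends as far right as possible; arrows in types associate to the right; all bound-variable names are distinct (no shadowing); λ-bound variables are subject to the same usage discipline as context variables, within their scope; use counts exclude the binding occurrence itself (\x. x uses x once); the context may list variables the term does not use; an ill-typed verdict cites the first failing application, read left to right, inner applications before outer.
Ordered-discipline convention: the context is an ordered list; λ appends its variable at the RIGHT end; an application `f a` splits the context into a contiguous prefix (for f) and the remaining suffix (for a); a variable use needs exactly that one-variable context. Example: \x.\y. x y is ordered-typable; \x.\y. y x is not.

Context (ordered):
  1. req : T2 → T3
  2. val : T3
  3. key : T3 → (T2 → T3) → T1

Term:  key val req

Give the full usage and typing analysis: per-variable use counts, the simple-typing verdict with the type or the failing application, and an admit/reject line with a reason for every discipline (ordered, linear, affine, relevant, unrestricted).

usage: req=1, val=1, key=1
order of uses: key, val, req
typing: the term checks, with type T1
ordered ✗ (needs exchange: uses follow key, val, req)
linear ✓ (each of req, val, key used exactly once)
affine ✓ (none of req, val, key used more than once)
relevant ✓ (none of req, val, key goes unused)
unrestricted ✓ (typability at T1 is all that's needed)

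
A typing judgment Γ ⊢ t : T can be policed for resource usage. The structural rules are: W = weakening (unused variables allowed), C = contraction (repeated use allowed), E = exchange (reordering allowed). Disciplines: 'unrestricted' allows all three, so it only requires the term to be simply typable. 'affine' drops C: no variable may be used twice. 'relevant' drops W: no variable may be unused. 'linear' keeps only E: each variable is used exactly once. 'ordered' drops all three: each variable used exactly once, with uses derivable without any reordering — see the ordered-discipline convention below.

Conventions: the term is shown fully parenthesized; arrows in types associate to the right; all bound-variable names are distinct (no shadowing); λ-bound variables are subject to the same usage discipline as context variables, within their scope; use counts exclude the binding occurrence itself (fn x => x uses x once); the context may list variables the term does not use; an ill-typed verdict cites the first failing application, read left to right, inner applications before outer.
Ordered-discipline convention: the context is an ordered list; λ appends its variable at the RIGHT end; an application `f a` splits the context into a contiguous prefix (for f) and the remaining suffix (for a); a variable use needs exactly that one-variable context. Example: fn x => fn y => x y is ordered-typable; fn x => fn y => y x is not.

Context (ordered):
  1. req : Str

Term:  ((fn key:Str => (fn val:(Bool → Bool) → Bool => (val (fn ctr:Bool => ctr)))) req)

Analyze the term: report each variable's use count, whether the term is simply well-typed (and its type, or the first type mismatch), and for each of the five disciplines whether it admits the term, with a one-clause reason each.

use counts: req=1; key [bound]=0; val [bound]=1; ctr [bound]=1
order of uses: val, ctr, req
typing: well-typed — term : ((Bool → Bool) → Bool) → Bool
ordered ✗ (unused: key — weakening required)
linear ✗ (unused: key — weakening required)
affine ✓ (at most one use each (req, key, val, ctr))
relevant ✗ (unused: key — weakening required)
unrestricted ✓ (typability at ((Bool → Bool) → Bool) → Bool is all that's needed)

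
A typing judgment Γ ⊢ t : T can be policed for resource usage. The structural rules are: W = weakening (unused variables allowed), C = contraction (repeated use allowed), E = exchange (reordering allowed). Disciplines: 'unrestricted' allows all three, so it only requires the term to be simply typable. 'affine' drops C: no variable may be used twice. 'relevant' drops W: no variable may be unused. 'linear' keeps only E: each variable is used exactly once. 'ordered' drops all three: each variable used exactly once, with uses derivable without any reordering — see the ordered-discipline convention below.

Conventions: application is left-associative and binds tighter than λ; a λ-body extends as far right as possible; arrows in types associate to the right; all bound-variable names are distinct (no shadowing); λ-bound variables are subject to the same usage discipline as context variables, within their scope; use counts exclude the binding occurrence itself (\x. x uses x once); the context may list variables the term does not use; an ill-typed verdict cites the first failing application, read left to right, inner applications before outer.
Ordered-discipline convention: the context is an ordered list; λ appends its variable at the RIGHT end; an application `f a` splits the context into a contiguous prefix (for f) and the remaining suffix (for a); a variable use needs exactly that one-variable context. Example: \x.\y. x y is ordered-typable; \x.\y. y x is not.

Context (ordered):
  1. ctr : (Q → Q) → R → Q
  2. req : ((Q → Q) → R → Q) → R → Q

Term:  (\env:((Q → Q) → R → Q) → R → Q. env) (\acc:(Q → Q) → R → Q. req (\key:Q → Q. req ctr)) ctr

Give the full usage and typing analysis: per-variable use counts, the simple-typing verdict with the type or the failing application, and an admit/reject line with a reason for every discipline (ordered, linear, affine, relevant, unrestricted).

variable uses: ctr ×2; req ×2; env (bound) ×1; acc (bound) ×0; key (bound) ×0
uses in reading order: env, req, req, ctr, ctr
typing: well-typed at R → Q
ordered ✗ (uses contraction: ctr ×2, req ×2; unused: acc, key — weakening required)
linear ✗ (uses contraction: ctr ×2, req ×2; unused: acc, key — weakening required)
affine ✗ (uses contraction: ctr ×2, req ×2)
relevant ✗ (unused: acc, key — weakening required)
unrestricted ✓ (type-checks (R → Q) and nothing is barred)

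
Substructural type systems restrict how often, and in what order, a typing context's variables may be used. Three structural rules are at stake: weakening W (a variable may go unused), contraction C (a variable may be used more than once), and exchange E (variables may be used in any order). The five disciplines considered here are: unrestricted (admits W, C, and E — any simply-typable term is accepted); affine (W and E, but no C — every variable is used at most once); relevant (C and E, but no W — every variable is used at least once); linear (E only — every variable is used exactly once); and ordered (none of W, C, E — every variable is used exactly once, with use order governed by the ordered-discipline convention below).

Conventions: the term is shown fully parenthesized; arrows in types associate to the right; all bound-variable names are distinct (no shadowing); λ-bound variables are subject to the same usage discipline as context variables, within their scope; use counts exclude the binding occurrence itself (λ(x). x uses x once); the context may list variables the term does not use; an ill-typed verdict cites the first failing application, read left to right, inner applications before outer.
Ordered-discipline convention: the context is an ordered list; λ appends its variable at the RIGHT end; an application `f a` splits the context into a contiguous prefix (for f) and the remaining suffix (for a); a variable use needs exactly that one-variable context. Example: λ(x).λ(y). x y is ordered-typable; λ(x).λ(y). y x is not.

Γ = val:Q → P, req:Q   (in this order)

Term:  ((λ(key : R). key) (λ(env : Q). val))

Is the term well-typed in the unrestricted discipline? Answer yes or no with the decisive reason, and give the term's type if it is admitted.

no — a type mismatch blocks all five
use counts: val: 1×; req: 0×; key (λ-bound): 1×; env (λ-bound): 0×
uses in reading order: key, val
typing: ill-typed: a function awaiting R gets Q → Q → P
across the five disciplines: ordered ✗ · linear ✗ · affine ✗ · relevant ✗ · unrestricted ✗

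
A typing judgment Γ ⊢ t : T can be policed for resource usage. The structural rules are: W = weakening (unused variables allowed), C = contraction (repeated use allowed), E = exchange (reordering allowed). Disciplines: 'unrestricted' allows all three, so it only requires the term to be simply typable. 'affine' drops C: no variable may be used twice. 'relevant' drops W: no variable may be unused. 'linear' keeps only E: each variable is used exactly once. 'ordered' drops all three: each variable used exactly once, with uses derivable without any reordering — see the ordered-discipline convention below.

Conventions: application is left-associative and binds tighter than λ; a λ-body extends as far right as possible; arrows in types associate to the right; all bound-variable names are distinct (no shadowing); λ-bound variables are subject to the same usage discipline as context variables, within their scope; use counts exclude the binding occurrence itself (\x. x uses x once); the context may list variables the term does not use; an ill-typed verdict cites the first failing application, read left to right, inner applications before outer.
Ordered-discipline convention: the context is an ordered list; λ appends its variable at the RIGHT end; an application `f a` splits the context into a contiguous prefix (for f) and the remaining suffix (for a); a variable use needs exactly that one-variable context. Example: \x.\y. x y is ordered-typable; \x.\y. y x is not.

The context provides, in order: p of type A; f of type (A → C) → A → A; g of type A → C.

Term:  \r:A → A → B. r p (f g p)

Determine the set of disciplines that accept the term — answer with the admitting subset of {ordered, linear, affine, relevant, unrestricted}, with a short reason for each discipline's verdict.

admitting disciplines: relevant, unrestricted
use counts: p: 2; f: 1; g: 1; r (bound): 1
order of uses: r, p, f, g, p
typing: ✓ — (A → A → B) → B
ordered: ✗ — uses contraction: p ×2
linear: ✗ — uses contraction: p ×2
affine: ✗ — uses contraction: p ×2
relevant: ✓ — p, f, g, r: all used, weakening unneeded
unrestricted: ✓ — type-checks ((A → A → B) → B) and nothing is barred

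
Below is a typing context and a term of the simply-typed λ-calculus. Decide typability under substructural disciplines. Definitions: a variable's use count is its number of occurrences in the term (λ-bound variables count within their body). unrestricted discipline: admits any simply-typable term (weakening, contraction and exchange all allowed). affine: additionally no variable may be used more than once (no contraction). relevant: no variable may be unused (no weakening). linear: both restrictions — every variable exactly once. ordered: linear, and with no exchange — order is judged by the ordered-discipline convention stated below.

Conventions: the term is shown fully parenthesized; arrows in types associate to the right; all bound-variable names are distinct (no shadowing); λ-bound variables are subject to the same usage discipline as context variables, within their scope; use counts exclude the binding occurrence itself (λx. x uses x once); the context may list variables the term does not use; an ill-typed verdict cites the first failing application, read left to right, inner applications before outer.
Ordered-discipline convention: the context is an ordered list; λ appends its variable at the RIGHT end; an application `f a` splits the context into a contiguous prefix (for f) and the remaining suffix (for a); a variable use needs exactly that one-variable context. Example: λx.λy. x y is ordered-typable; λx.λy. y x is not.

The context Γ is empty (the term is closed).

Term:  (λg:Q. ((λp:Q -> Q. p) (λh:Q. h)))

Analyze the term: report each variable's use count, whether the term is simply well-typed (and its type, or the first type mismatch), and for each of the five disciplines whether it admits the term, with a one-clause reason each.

use counts: g [bound]=0; p [bound]=1; h [bound]=1
uses in reading order: p, h
typing: ✓ — Q -> Q -> Q
ordered ✗ (g left unused)
linear ✗ (g left unused)
affine ✓ (at most one use each (g, p, h))
relevant ✗ (g left unused)
unrestricted ✓ (type-checks (Q -> Q -> Q) and nothing is barred)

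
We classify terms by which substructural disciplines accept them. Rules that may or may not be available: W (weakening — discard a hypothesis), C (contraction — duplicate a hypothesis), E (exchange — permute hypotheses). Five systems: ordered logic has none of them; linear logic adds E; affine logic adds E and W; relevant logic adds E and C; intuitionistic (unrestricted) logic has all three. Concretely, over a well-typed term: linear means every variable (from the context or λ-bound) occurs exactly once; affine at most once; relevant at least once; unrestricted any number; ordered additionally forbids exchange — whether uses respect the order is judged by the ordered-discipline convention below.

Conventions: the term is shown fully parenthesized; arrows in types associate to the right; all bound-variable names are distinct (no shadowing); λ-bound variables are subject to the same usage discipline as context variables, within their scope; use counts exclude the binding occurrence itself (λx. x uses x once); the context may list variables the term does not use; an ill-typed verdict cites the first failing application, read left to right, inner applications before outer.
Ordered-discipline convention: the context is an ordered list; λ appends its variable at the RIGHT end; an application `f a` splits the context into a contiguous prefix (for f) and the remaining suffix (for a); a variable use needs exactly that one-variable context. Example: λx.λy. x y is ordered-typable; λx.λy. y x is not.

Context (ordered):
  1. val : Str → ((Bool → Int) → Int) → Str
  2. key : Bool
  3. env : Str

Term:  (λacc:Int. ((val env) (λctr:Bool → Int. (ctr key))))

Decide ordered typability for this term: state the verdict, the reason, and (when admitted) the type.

no — acc left unused
usage: val=1, key=1, env=1, acc [bound]=0, ctr [bound]=1
order of uses: val, env, ctr, key
typing: ✓ — Int → Str
all disciplines: ordered ✗, linear ✗, affine ✓, relevant ✗, unrestricted ✓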